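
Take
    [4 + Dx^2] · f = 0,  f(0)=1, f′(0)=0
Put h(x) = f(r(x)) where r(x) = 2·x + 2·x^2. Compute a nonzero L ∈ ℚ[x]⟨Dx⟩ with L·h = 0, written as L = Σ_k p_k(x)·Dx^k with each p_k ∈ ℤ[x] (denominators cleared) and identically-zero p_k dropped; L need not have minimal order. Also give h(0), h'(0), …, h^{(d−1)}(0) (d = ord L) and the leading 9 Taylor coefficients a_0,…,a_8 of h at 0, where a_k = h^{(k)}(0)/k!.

L = (16 + 96·x + 192·x^2 + 128·x^3) - 2·Dx + (1 + 2·x)·Dx^2  (order 2).
h: a_k = 1, 0, -8, -16, 8/3, 128/3, 2624/45, 128/15, -23008/315, …
ICs: h(0) = 1, h′(0) = 0.

f: a_k = 1, 0, -2, 0, 2/3, 0, -4/45, 0, 2/315, …
Change of var in L_f (x↦r) gives L₀.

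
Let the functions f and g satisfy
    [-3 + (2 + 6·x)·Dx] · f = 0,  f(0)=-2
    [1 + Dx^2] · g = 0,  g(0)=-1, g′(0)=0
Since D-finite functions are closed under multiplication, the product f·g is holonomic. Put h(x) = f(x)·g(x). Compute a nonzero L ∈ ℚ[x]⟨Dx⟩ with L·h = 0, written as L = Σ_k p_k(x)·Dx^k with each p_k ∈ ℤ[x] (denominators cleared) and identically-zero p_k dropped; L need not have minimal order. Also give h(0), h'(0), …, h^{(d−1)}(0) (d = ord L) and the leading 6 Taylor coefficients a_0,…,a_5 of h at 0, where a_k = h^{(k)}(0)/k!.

L = (31 + 24·x + 36·x^2) + (-12 - 36·x)·Dx + (4 + 24·x + 36·x^2)·Dx^2  (order 2).
h: a_k = 2, 3, -13/4, 15/8, -983/192, 1501/128, …
ICs: h(0) = 2, h′(0) = 3.

f: a_k = -2, -3, 9/4, -27/8, 405/64, -1701/128, …
g: a_k = -1, 0, 1/2, 0, -1/24, 0, …
h₀=f·g: eliminate ⇒ L₀, order ≤ 1·2.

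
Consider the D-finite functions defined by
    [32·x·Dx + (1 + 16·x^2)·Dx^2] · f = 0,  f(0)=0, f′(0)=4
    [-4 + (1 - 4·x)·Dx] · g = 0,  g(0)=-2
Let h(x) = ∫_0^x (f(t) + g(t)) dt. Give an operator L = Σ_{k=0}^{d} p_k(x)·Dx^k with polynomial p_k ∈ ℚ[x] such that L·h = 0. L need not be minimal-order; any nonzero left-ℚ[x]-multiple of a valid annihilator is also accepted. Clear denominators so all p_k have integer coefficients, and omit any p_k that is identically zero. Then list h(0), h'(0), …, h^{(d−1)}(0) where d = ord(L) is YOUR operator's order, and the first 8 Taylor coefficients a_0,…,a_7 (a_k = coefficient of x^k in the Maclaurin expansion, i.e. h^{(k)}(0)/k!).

f: a_k = 0, 4, 0, -64/3, 0, 1024/5, 0, -16384/7, …
g: a_k = -2, -8, -32, -128, -512, -2048, -8192, -32768, …
L₀ := lclm(L_f,L_g); ord L₀ ≤ 2+1.
Integrate: L := L₀·Dx.
L = (32 - 512·x - 1536·x^2)·Dx^2 + (-16 + 32·x - 256·x^2 - 1536·x^3)·Dx^3 + (1 - 256·x^4)·Dx^4  (order 4).
h: a_k = 0, -2, -2, -32/3, -112/3, -512/5, -1536/5, -8192/7, …
ICs: h(0) = 0, h′(0) = -2, h′′(0) = -4, h′′′(0) = -64.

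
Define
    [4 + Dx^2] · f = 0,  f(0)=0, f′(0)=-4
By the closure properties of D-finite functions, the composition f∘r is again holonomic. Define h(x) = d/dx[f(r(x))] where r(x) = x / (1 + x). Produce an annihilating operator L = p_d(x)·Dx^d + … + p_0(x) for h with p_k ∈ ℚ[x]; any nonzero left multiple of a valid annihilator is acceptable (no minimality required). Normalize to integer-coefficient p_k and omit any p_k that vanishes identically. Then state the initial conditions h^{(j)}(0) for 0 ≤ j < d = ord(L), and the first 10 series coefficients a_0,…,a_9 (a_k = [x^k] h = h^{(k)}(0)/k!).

L = (10 + 12·x + 6·x^2) + (6 + 18·x + 18·x^2 + 6·x^3)·Dx + (1 + 4·x + 6·x^2 + 4·x^3 + x^4)·Dx^2  (order 2).
h: a_k = -4, 8, -4, -16, 172/3, -120, 8836/45, -12128/45, 98524/315, -18296/63, …
ICs: h(0) = -4, h′(0) = 8.

f: a_k = 0, -4, 0, 8/3, 0, -8/15, 0, 16/315, 0, -8/2835, …
h₀=f(r): pull back L_f along r ⇒ L₀.
Derive L from L₀ (diff closure).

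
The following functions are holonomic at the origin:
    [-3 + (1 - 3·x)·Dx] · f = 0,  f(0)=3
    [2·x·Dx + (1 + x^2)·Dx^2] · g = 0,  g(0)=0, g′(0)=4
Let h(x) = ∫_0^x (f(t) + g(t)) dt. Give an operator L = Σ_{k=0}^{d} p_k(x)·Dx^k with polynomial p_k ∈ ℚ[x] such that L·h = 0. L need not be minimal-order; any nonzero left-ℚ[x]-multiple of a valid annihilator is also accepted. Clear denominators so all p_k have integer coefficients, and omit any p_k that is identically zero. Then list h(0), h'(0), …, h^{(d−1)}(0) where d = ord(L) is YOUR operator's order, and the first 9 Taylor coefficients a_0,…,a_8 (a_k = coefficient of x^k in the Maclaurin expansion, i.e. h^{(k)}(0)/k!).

L = (-6 + 72·x + 18·x^2)·Dx^2 + (28 - 6·x + 60·x^2 + 18·x^3)·Dx^3 + (-3 + 8·x + 8·x^3 + 3·x^4)·Dx^4  (order 4).
h: a_k = 0, 3, 13/2, 9, 239/12, 243/5, 3649/30, 2187/7, 45923/56, …
ICs: h(0) = 0, h′(0) = 3, h′′(0) = 13, h′′′(0) = 54.

f: a_k = 3, 9, 27, 81, 243, 729, 2187, 6561, 19683, …
g: a_k = 0, 4, 0, -4/3, 0, 4/5, 0, -4/7, 0, …
Sum ⇒ L₀ = lclm(L_f,L_g) in ℚ(x)⟨Dx⟩.
∫: right-multiply L₀ by Dx.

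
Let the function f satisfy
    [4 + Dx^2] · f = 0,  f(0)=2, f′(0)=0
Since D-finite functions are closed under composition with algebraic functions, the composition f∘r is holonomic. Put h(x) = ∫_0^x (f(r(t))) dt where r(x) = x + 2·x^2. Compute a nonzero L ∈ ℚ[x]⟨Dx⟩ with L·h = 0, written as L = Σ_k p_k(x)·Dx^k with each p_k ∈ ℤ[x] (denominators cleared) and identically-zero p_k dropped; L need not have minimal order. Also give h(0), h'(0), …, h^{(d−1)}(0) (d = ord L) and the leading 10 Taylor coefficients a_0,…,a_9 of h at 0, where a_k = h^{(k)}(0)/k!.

f: a_k = 2, 0, -4, 0, 4/3, 0, -8/45, 0, 4/315, 0, …
h₀=f(r): pull back L_f along r ⇒ L₀.
h=∫h₀ ⇒ L = L₀·Dx.
L = (4 + 48·x + 192·x^2 + 256·x^3)·Dx - 4·Dx^2 + (1 + 4·x)·Dx^3  (order 3).
h: a_k = 0, 2, 0, -4/3, -4, -44/15, 16/9, 1432/315, 76/15, 3364/2835, …
ICs: h(0) = 0, h′(0) = 2, h′′(0) = 0.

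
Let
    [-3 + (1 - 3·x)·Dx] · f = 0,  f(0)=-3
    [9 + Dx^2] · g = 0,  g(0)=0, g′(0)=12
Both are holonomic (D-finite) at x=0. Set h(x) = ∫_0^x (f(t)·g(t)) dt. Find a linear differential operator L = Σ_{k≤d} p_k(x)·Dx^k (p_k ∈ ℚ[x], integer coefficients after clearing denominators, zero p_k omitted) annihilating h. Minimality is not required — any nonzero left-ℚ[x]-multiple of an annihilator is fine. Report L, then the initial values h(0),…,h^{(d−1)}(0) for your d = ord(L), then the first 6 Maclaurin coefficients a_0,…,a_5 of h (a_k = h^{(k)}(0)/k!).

f: a_k = -3, -9, -27, -81, -243, -729, …
g: a_k = 0, 12, 0, -18, 0, 81/10, …
h₀=f·g: eliminate ⇒ L₀, order ≤ 1·2.
Integrate: L := L₀·Dx.
L = (-9 + 27·x)·Dx + 6·Dx^2 + (-1 + 3·x)·Dx^3  (order 3).
h: a_k = 0, 0, -18, -36, -135/2, -162, …
ICs: h(0) = 0, h′(0) = 0, h′′(0) = -36.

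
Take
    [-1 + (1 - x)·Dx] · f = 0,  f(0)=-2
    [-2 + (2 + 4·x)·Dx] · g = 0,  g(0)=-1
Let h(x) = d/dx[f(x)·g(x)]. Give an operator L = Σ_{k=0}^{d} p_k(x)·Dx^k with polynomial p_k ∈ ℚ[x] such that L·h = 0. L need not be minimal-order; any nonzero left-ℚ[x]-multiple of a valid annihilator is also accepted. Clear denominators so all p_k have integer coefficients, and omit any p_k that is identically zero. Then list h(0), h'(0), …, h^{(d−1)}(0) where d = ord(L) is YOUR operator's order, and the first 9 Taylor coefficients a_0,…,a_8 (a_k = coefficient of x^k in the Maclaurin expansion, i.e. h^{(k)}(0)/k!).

L = (3 + 12·x + 3·x^2) + (-2 - 3·x + 3·x^2 + 2·x^3)·Dx  (order 1).
h: a_k = 4, 6, 12, 11, 45/2, 45/4, 42, -45/8, 3015/32, …
ICs: h(0) = 4.

f: a_k = -2, -2, -2, -2, -2, -2, -2, -2, -2, …
g: a_k = -1, -1, 1/2, -1/2, 5/8, -7/8, 21/16, -33/16, 429/128, …
h₀=f·g: eliminate ⇒ L₀, order ≤ 1·1.
h=h₀': d/dx-closure on L₀ ⇒ L.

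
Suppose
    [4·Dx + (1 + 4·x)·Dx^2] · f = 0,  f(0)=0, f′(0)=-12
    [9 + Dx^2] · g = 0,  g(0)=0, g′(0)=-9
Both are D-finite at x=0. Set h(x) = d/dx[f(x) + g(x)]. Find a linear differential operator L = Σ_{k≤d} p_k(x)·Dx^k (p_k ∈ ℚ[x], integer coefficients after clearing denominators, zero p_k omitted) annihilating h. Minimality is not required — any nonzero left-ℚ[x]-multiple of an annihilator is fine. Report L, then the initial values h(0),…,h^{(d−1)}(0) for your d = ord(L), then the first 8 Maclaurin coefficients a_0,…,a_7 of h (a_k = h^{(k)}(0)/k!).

f: a_k = 0, -12, 24, -64, 192, -3072/5, 2048, -49152/7, …
g: a_k = 0, -9, 0, 27/2, 0, -243/40, 0, 729/560, …
L₀ := lclm(L_f,L_g); ord L₀ ≤ 2+2.
Derive L from L₀ (diff closure).
L = (3780 + 2592·x + 5184·x^2) + (369 + 2124·x + 3888·x^2 + 5184·x^3)·Dx + (420 + 288·x + 576·x^2)·Dx^2 + (41 + 236·x + 432·x^2 + 576·x^3)·Dx^3  (order 3).
h: a_k = -21, 48, -303/2, 768, -24819/8, 12288, -3931431/80, 196608, …
ICs: h(0) = -21, h′(0) = 48, h′′(0) = -303.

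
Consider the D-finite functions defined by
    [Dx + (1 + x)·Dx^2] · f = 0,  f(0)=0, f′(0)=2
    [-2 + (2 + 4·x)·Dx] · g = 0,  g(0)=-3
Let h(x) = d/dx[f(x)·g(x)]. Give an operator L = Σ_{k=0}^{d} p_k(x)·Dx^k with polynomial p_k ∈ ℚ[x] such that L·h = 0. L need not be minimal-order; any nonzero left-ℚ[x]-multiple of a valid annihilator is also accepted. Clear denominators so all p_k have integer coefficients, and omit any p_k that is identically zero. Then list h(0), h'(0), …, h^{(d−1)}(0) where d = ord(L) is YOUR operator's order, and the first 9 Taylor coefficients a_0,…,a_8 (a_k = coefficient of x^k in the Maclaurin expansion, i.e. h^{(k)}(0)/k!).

f: a_k = 0, 2, -1, 2/3, -1/2, 2/5, -1/3, 2/7, -1/4, …
g: a_k = -3, -3, 3/2, -3/2, 15/8, -21/8, 63/16, -99/16, 1287/128, …
L₀ := L_f ⊗_s L_g (sym. prod.), ord ≤ 2.
Derive L from L₀ (diff closure).
L = (1 + 4·x + x^2) + (7 + 27·x + 30·x^2 + 8·x^3)·Dx + (2 + 11·x + 21·x^2 + 16·x^3 + 4·x^4)·Dx^2  (order 2).
h: a_k = -6, -6, 12, -20, 131/4, -1089/20, 927/10, -5658/35, 129009/448, …
ICs: h(0) = -6, h′(0) = -6.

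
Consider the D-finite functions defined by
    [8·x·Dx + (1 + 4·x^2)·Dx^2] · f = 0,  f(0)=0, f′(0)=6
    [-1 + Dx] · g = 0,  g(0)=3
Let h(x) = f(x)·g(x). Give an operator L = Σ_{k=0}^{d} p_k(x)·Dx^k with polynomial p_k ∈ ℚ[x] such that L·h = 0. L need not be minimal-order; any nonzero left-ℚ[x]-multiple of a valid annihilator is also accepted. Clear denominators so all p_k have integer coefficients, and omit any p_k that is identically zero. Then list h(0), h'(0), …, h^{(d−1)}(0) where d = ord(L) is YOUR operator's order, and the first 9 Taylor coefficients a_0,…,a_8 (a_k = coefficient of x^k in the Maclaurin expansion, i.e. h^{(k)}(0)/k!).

f: a_k = 0, 6, 0, -8, 0, 96/5, 0, -384/7, 0, …
g: a_k = 3, 3, 3/2, 1/2, 1/8, 1/40, 1/240, 1/1680, 1/13440, …
Product ⇒ symmetric product L₀, ord ≤ 2.
L = (1 - 8·x + 4·x^2) + (-2 + 8·x - 8·x^2)·Dx + (1 + 4·x^2)·Dx^2  (order 2).
h: a_k = 0, 18, 18, -15, -21, 927/20, 215/4, -38289/280, -43447/280, …
ICs: h(0) = 0, h′(0) = 18.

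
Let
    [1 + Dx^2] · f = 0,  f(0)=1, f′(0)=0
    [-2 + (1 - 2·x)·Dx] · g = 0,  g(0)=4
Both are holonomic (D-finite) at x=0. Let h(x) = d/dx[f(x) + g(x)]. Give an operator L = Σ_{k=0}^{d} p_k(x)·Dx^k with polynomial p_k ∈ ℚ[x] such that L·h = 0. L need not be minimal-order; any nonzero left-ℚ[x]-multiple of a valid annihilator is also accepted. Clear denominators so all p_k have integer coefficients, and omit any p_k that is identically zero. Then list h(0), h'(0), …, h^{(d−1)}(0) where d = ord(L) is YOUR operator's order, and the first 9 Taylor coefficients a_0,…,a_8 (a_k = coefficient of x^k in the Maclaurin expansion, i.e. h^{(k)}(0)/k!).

f: a_k = 1, 0, -1/2, 0, 1/24, 0, -1/720, 0, 1/40320, …
g: a_k = 4, 8, 16, 32, 64, 128, 256, 512, 1024, …
f+g: L₀ = lclm(L_f,L_g), ord ≤ 2+1.
Derive L from L₀ (diff closure).
L = (196 - 16·x + 16·x^2) + (-25 + 54·x - 12·x^2 + 8·x^3)·Dx + (196 - 16·x + 16·x^2)·Dx^2 + (-25 + 54·x - 12·x^2 + 8·x^3)·Dx^3  (order 3).
h: a_k = 8, 31, 96, 1537/6, 640, 184319/120, 3584, 41287681/5040, 18432, …
ICs: h(0) = 8, h′(0) = 31, h′′(0) = 192.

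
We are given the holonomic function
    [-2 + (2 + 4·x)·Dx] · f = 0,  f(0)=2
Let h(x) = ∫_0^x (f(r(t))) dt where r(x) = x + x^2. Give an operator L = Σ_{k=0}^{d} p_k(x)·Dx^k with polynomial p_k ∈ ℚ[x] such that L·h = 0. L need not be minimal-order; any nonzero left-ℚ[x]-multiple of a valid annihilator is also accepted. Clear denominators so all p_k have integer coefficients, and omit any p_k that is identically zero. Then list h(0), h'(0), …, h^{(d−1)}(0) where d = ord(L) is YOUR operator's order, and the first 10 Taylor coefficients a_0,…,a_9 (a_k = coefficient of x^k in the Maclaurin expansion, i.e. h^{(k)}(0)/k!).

L = (-1 - 2·x)·Dx + (1 + 2·x + 2·x^2)·Dx^2  (order 2).
h: a_k = 0, 2, 1, 1/3, -1/4, 3/20, -1/24, -3/56, 7/64, -61/576, …
ICs: h(0) = 0, h′(0) = 2.

f: a_k = 2, 2, -1, 1, -5/4, 7/4, -21/8, 33/8, -429/64, 715/64, …
Substitute x→r, Dx→(1/r')Dx; clear ⇒ L₀.
h=∫h₀ ⇒ L = L₀·Dx.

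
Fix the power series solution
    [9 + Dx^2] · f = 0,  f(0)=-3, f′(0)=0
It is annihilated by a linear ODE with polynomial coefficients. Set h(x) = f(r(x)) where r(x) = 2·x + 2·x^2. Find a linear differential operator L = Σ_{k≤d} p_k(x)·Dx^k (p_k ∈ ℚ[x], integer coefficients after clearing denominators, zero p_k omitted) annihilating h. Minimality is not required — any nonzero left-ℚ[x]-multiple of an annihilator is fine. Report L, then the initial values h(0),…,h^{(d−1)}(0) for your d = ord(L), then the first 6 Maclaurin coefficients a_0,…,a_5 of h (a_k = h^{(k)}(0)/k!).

f: a_k = -3, 0, 27/2, 0, -81/8, 0, …
f∘r: x↦r, Dx↦Dx/r' in L_f ⇒ L₀.
L = (36 + 216·x + 432·x^2 + 288·x^3) - 2·Dx + (1 + 2·x)·Dx^2  (order 2).
h: a_k = -3, 0, 54, 108, -108, -648, …
ICs: h(0) = -3, h′(0) = 0.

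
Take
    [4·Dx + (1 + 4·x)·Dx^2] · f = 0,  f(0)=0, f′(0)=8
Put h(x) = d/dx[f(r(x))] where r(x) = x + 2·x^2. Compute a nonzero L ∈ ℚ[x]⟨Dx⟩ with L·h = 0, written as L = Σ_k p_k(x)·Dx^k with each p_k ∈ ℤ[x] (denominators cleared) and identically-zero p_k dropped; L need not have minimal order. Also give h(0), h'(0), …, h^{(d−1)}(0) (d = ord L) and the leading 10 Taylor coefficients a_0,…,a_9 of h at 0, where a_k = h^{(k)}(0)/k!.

L = (16·x + 32·x^2) + (1 + 8·x + 24·x^2 + 32·x^3)·Dx  (order 1).
h: a_k = 8, 0, -64, 256, -512, 0, 4096, -16384, 32768, 0, …
ICs: h(0) = 8.

f: a_k = 0, 8, -16, 128/3, -128, 2048/5, -4096/3, 32768/7, -16384, 524288/9, …
Change of var in L_f (x↦r) gives L₀.
Derive L from L₀ (diff closure).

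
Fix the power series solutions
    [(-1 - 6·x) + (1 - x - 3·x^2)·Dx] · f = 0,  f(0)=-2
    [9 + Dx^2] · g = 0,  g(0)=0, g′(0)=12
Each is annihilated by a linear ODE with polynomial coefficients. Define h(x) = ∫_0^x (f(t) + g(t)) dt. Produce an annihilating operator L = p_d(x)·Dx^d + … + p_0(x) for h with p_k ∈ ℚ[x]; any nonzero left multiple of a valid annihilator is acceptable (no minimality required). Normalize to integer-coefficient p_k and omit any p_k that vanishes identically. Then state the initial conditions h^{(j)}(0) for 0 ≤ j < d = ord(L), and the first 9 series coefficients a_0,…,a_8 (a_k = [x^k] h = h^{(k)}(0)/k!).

L = (459 + 2916·x + 1539·x^2 + 3888·x^3 + 3645·x^4 + 4374·x^5)·Dx + (-153 + 153·x + 378·x^2 - 405·x^3 + 2187·x^5 + 2187·x^6)·Dx^2 + (51 + 324·x + 171·x^2 + 432·x^3 + 405·x^4 + 486·x^5)·Dx^3 + (-17 + 17·x + 42·x^2 - 45·x^3 + 243·x^5 + 243·x^6)·Dx^4  (order 4).
h: a_k = 0, -2, 5, -8/3, -8, -38/5, -719/60, -194/7, -61003/1120, …
ICs: h(0) = 0, h′(0) = -2, h′′(0) = 10, h′′′(0) = -16.

f: a_k = -2, -2, -8, -14, -38, -80, -194, -434, -1016, …
g: a_k = 0, 12, 0, -18, 0, 81/10, 0, -243/140, 0, …
h₀=f+g: left-lcm gives L₀, ord ≤ 3.
∫: right-multiply L₀ by Dx.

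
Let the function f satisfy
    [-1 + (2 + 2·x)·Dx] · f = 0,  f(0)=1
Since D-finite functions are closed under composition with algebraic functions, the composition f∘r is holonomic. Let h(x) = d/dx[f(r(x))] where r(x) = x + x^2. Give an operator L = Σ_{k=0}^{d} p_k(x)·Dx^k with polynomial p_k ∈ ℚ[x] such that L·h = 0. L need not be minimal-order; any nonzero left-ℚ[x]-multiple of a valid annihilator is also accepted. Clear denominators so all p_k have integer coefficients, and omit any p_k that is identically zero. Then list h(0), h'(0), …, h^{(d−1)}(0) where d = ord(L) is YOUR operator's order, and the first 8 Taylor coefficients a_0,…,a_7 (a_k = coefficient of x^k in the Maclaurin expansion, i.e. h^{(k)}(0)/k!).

L = 3 + (-2 - 6·x - 6·x^2 - 4·x^3)·Dx  (order 1).
h: a_k = 1/2, 3/4, -9/16, 3/32, 75/256, -171/512, 147/2048, 867/4096, …
ICs: h(0) = 1/2.

f: a_k = 1, 1/2, -1/8, 1/16, -5/128, 7/256, -21/1024, 33/2048, …
h₀=f(r): pull back L_f along r ⇒ L₀.
Differentiate: ansatz ord ≤ ord L₀ ⇒ L.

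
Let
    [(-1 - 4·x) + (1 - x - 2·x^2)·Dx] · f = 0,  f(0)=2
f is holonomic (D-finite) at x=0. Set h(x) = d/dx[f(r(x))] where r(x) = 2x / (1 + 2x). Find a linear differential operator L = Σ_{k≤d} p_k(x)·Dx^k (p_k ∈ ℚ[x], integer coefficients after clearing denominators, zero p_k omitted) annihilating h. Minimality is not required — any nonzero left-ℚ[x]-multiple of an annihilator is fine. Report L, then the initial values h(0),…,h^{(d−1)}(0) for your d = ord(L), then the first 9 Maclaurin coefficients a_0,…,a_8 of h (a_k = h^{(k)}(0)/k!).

L = (8 + 48·x + 288·x^2 + 320·x^3) + (-1 - 14·x - 36·x^2 + 56·x^3 + 160·x^4)·Dx  (order 1).
h: a_k = 4, 32, 0, 512, -1280, 9216, -35840, 180224, -774144, …
ICs: h(0) = 4.

f: a_k = 2, 2, 6, 10, 22, 42, 86, 170, 342, …
h₀=f(r): pull back L_f along r ⇒ L₀.
Derive L from L₀ (diff closure).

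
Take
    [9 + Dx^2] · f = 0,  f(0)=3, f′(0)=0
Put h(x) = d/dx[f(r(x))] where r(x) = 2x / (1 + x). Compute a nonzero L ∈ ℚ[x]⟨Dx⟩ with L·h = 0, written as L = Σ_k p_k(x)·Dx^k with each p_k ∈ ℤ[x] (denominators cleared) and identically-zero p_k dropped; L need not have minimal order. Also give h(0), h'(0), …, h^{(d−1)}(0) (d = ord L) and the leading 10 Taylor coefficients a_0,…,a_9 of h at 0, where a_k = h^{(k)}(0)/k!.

f: a_k = 3, 0, -27/2, 0, 81/8, 0, -243/80, 0, 2187/4480, 0, …
L₀ from L_f via x↦r, Dx↦r'^{-1}Dx.
h₀' ⇒ L via d/dx closure of L₀.
L = (42 + 12·x + 6·x^2) + (6 + 18·x + 18·x^2 + 6·x^3)·Dx + (1 + 4·x + 6·x^2 + 4·x^3 + x^4)·Dx^2  (order 2).
h: a_k = 0, -108, 324, 0, -2160, 34668/5, -61236/5, 74736/7, 392688/35, -2423196/35, …
ICs: h(0) = 0, h′(0) = -108.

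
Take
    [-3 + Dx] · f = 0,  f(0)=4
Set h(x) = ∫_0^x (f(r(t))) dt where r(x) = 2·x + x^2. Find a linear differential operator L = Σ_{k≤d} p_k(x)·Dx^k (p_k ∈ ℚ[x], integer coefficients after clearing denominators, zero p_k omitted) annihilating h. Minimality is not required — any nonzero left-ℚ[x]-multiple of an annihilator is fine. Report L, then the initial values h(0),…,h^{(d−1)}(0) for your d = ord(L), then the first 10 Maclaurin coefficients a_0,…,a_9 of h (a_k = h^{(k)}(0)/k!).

f: a_k = 4, 12, 18, 18, 27/2, 81/10, 81/20, 243/140, 729/1120, 243/1120, …
Substitute x→r, Dx→(1/r')Dx; clear ⇒ L₀.
h=∫₀ˣh₀: take L = L₀·Dx.
L = (-6 - 6·x)·Dx + Dx^2  (order 2).
h: a_k = 0, 4, 12, 28, 54, 90, 666/5, 6246/35, 15363/70, 17529/70, …
ICs: h(0) = 0, h′(0) = 4.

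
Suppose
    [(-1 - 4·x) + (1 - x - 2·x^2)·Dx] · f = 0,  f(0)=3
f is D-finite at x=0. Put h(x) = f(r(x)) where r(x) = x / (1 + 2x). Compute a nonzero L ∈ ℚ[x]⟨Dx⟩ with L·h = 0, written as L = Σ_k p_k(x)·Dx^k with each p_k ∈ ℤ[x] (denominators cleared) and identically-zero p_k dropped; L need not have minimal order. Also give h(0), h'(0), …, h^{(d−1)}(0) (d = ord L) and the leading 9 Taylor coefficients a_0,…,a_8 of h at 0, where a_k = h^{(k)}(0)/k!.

f: a_k = 3, 3, 9, 15, 33, 63, 129, 255, 513, …
L₀ from L_f via x↦r, Dx↦r'^{-1}Dx.
L = (-1 - 6·x) + (1 + 5·x + 6·x^2)·Dx  (order 1).
h: a_k = 3, 3, 3, -9, 27, -81, 243, -729, 2187, …
ICs: h(0) = 3.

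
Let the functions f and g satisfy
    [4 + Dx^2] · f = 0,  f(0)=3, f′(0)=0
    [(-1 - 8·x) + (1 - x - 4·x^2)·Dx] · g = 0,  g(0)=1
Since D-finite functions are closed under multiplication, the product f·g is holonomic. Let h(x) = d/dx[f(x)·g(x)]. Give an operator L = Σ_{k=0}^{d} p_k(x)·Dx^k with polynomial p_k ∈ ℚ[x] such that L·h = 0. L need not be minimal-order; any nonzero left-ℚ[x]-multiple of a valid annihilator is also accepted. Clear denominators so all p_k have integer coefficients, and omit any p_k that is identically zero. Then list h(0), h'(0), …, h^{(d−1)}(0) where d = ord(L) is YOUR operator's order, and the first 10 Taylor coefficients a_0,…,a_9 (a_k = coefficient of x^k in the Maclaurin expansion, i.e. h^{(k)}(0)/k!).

f: a_k = 3, 0, -6, 0, 2, 0, -4/15, 0, 2/105, 0, …
g: a_k = 1, 1, 5, 9, 29, 65, 181, 441, 1165, 2929, …
L₀ := L_f ⊗_s L_g (sym. prod.), ord ≤ 2.
Differentiate: ansatz ord ≤ ord L₀ ⇒ L.
L = (18 - 8·x - 28·x^2 + 32·x^3 + 64·x^4) + (4 + 34·x + 24·x^2 + 64·x^3)·Dx + (-1 + x^2 + 8·x^3 + 16·x^4)·Dx^2  (order 2).
h: a_k = 3, 18, 63, 236, 715, 11362/5, 99827/15, 690392/35, 394923/7, 152441362/945, …
ICs: h(0) = 3, h′(0) = 18.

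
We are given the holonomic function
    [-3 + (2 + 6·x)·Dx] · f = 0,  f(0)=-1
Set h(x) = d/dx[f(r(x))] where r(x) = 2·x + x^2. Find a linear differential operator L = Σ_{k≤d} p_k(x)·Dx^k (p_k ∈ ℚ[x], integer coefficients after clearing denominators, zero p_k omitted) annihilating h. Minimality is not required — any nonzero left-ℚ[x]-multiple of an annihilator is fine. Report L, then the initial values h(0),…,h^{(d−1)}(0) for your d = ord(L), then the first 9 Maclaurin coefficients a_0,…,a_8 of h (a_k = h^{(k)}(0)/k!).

L = -2 + (-1 - 7·x - 9·x^2 - 3·x^3)·Dx  (order 1).
h: a_k = -3, 6, -27, 126, -1215/2, 2997, -30051/2, 76221, -3120849/8, …
ICs: h(0) = -3.

f: a_k = -1, -3/2, 9/8, -27/16, 405/128, -1701/256, 15309/1024, -72171/2048, 2814669/32768, …
Change of var in L_f (x↦r) gives L₀.
Derive L from L₀ (diff closure).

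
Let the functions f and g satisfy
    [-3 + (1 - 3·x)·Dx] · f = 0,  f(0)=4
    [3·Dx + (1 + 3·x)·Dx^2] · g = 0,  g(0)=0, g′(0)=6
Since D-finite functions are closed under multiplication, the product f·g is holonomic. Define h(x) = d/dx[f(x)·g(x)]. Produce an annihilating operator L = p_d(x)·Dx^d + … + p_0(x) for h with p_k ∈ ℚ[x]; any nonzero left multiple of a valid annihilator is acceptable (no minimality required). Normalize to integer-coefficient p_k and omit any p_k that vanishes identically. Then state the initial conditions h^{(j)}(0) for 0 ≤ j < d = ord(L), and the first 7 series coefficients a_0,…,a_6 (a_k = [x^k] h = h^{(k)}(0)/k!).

f: a_k = 4, 12, 36, 108, 324, 972, 2916, …
g: a_k = 0, 6, -9, 18, -81/2, 486/5, -243, …
h₀=f·g: eliminate ⇒ L₀, order ≤ 1·2.
Differentiate: ansatz ord ≤ ord L₀ ⇒ L.
L = 36 + (3 + 45·x)·Dx + (-1 + 9·x^2)·Dx^2  (order 2).
h: a_k = 24, 72, 540, 1512, 7614, 107892/5, 465102/5, …
ICs: h(0) = 24, h′(0) = 72.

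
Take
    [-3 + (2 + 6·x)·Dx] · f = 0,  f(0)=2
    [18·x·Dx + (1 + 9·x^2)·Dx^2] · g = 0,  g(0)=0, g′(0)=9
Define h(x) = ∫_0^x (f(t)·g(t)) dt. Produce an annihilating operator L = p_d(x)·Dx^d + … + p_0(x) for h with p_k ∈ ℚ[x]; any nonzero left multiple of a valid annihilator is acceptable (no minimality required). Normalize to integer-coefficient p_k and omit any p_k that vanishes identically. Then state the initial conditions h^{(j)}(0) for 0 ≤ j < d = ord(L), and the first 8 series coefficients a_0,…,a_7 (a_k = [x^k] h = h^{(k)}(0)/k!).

L = (27 - 108·x - 81·x^2)·Dx + (-12 + 36·x + 324·x^2 + 324·x^3)·Dx^2 + (4 + 24·x + 72·x^2 + 216·x^3 + 324·x^4)·Dx^3  (order 3).
h: a_k = 0, 0, 9, 9, -297/16, -81/8, 31509/640, 298161/4480, …
ICs: h(0) = 0, h′(0) = 0, h′′(0) = 18.

f: a_k = 2, 3, -9/4, 27/8, -405/64, 1701/128, -15309/512, 72171/1024, …
g: a_k = 0, 9, 0, -27, 0, 729/5, 0, -6561/7, …
Sym-product of L_f,L_g gives L₀ (≤ ord 2).
h=∫₀ˣh₀: take L = L₀·Dx.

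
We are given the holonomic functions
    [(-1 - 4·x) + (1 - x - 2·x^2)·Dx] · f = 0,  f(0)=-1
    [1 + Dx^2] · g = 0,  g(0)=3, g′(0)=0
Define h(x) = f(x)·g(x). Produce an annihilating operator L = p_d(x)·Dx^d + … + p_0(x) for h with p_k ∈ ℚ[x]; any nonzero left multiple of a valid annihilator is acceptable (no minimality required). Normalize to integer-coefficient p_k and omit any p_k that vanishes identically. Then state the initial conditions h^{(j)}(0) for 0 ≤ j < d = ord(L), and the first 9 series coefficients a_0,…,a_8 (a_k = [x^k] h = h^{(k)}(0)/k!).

f: a_k = -1, -1, -3, -5, -11, -21, -43, -85, -171, …
g: a_k = 3, 0, -3/2, 0, 1/8, 0, -1/240, 0, 1/13440, …
f·g: L₀ = L_f ⊗_s L_g, ord ≤ 1·2.
L = (3 + x + 2·x^2) + (2 + 8·x)·Dx + (-1 + x + 2·x^2)·Dx^2  (order 2).
h: a_k = -3, -3, -15/2, -27/2, -229/8, -445/8, -27089/240, -53789/240, -6046153/13440, …
ICs: h(0) = -3, h′(0) = -3.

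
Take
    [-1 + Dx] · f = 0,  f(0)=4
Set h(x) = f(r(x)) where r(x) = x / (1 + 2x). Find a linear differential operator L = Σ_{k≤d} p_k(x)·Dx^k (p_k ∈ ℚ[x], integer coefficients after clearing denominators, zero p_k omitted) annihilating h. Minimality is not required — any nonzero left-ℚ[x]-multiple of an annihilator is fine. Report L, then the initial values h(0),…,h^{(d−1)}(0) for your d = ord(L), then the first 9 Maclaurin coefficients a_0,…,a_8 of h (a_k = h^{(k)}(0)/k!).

f: a_k = 4, 4, 2, 2/3, 1/6, 1/30, 1/180, 1/1260, 1/10080, …
L₀ from L_f via x↦r, Dx↦r'^{-1}Dx.
L = -1 + (1 + 4·x + 4·x^2)·Dx  (order 1).
h: a_k = 4, 4, -6, 26/3, -71/6, 147/10, -2699/180, 9157/1260, 68731/3360, …
ICs: h(0) = 4.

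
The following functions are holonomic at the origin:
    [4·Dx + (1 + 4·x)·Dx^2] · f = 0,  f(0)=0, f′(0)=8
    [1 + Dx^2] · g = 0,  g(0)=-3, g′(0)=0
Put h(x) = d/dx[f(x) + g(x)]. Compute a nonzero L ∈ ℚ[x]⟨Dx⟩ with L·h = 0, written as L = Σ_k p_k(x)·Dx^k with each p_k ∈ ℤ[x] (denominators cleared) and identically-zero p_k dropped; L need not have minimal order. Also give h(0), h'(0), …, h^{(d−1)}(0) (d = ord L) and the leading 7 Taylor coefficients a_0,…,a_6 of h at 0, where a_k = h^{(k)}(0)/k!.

L = (388 + 32·x + 64·x^2) + (33 + 140·x + 48·x^2 + 64·x^3)·Dx + (388 + 32·x + 64·x^2)·Dx^2 + (33 + 140·x + 48·x^2 + 64·x^3)·Dx^3  (order 3).
h: a_k = 8, -29, 128, -1025/2, 2048, -327679/40, 32768, …
ICs: h(0) = 8, h′(0) = -29, h′′(0) = 256.

f: a_k = 0, 8, -16, 128/3, -128, 2048/5, -4096/3, …
g: a_k = -3, 0, 3/2, 0, -1/8, 0, 1/240, …
L₀ := lclm(L_f,L_g); ord L₀ ≤ 2+2.
h₀' ⇒ L via d/dx closure of L₀.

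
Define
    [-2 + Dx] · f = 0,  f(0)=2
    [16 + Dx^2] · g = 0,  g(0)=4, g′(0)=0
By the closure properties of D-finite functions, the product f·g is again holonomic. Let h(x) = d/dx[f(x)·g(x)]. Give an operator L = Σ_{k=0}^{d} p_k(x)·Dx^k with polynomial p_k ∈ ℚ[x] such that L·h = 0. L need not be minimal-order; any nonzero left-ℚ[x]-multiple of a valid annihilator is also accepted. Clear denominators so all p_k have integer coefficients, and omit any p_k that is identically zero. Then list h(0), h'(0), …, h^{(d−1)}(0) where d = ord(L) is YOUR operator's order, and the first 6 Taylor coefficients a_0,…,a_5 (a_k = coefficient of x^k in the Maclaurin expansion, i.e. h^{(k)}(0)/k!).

L = 20 - 4·Dx + Dx^2  (order 2).
h: a_k = 16, -96, -352, -448/3, 1312/3, 2496/5, …
ICs: h(0) = 16, h′(0) = -96.

f: a_k = 2, 4, 4, 8/3, 4/3, 8/15, …
g: a_k = 4, 0, -32, 0, 128/3, 0, …
L₀ := L_f ⊗_s L_g (sym. prod.), ord ≤ 2.
h₀' ⇒ L via d/dx closure of L₀.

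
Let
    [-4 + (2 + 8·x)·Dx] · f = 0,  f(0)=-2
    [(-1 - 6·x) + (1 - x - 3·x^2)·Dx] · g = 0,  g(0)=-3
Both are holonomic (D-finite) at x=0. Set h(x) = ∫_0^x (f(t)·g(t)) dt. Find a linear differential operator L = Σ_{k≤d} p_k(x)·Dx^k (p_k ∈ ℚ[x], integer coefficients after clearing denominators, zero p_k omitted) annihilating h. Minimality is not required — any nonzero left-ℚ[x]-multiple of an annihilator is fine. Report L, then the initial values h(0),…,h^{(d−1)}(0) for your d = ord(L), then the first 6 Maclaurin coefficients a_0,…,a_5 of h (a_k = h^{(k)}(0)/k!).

f: a_k = -2, -4, 4, -8, 20, -56, …
g: a_k = -3, -3, -12, -21, -57, -120, …
Product ⇒ symmetric product L₀, ord ≤ 1.
h=∫h₀ ⇒ L = L₀·Dx.
L = (3 + 8·x + 18·x^2)·Dx + (-1 - 3·x + 7·x^2 + 12·x^3)·Dx^2  (order 2).
h: a_k = 0, 6, 9, 8, 51/2, 114/5, …
ICs: h(0) = 0, h′(0) = 6.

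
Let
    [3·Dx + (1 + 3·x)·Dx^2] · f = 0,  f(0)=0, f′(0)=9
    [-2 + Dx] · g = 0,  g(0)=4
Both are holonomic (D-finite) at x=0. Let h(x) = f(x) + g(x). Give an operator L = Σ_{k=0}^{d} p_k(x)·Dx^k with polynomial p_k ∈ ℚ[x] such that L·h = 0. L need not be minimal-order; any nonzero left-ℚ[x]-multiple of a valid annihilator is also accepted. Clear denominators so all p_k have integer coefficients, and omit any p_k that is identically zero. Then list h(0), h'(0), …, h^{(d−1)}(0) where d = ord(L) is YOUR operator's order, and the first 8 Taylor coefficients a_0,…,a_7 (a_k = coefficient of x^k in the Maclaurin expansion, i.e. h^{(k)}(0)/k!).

L = (-48 - 36·x)·Dx + (14 - 24·x - 36·x^2)·Dx^2 + (5 + 21·x + 18·x^2)·Dx^3  (order 3).
h: a_k = 4, 17, -11/2, 97/3, -697/12, 2203/15, -32773/90, 295277/315, …
ICs: h(0) = 4, h′(0) = 17, h′′(0) = -11.

f: a_k = 0, 9, -27/2, 27, -243/4, 729/5, -729/2, 6561/7, …
g: a_k = 4, 8, 8, 16/3, 8/3, 16/15, 16/45, 32/315, …
f+g: L₀ = lclm(L_f,L_g), ord ≤ 2+1.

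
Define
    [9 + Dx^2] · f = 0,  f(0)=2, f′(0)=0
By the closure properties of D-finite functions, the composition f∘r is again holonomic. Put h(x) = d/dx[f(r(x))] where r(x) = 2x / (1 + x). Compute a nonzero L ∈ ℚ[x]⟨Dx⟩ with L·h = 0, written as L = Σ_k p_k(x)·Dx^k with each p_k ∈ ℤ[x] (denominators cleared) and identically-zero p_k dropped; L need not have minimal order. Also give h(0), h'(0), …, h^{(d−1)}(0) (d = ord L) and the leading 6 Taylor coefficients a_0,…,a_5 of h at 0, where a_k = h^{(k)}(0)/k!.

L = (42 + 12·x + 6·x^2) + (6 + 18·x + 18·x^2 + 6·x^3)·Dx + (1 + 4·x + 6·x^2 + 4·x^3 + x^4)·Dx^2  (order 2).
h: a_k = 0, -72, 216, 0, -1440, 23112/5, …
ICs: h(0) = 0, h′(0) = -72.

f: a_k = 2, 0, -9, 0, 27/4, 0, …
L₀ from L_f via x↦r, Dx↦r'^{-1}Dx.
Differentiate: ansatz ord ≤ ord L₀ ⇒ L.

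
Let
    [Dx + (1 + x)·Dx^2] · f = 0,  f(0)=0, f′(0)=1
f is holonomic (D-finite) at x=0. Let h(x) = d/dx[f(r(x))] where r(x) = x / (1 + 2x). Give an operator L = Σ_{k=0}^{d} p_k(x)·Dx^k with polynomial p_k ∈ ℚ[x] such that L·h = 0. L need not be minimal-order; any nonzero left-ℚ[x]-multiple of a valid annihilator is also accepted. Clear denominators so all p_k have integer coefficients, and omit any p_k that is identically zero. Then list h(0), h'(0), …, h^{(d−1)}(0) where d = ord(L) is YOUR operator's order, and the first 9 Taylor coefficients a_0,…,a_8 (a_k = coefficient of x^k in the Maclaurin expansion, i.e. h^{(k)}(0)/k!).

f: a_k = 0, 1, -1/2, 1/3, -1/4, 1/5, -1/6, 1/7, -1/8, …
h₀=f(r): pull back L_f along r ⇒ L₀.
h=h₀': d/dx-closure on L₀ ⇒ L.
L = (5 + 12·x) + (1 + 5·x + 6·x^2)·Dx  (order 1).
h: a_k = 1, -5, 19, -65, 211, -665, 2059, -6305, 19171, …
ICs: h(0) = 1.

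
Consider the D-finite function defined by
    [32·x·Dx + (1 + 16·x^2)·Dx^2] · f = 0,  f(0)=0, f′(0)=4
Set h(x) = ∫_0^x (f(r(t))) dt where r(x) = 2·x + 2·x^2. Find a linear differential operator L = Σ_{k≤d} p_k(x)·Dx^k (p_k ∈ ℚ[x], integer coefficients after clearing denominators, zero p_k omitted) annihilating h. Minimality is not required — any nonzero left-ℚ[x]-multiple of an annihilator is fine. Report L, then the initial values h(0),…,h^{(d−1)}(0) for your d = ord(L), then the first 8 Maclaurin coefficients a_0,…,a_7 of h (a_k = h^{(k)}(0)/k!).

f: a_k = 0, 4, 0, -64/3, 0, 1024/5, 0, -16384/7, …
f∘r: x↦r, Dx↦Dx/r' in L_f ⇒ L₀.
Integrate: L := L₀·Dx.
L = (-2 + 128·x + 512·x^2 + 768·x^3 + 384·x^4)·Dx^2 + (1 + 2·x + 64·x^2 + 256·x^3 + 320·x^4 + 128·x^5)·Dx^3  (order 3).
h: a_k = 0, 0, 4, 8/3, -128/3, -512/5, 15104/15, 97792/21, …
ICs: h(0) = 0, h′(0) = 0, h′′(0) = 8.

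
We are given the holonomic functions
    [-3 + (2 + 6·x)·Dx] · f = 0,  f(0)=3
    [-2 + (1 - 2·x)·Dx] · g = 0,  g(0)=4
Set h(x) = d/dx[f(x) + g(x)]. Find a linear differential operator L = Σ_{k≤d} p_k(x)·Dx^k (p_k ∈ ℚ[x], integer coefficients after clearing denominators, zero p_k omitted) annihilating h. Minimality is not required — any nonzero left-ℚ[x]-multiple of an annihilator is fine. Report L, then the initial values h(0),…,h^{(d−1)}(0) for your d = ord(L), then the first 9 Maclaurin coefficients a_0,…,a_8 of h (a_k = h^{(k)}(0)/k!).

f: a_k = 3, 9/2, -27/8, 81/16, -1215/128, 5103/256, -45927/1024, 216513/2048, -8444007/32768, …
g: a_k = 4, 8, 16, 32, 64, 128, 256, 512, 1024, …
Sum ⇒ L₀ = lclm(L_f,L_g) in ℚ(x)⟨Dx⟩.
h₀' ⇒ L via d/dx closure of L₀.
L = (-252 - 216·x) + (-69 - 684·x - 756·x^2)·Dx + (22 + 58·x - 96·x^2 - 216·x^3)·Dx^2  (order 2).
h: a_k = 25/2, 101/4, 1779/16, 6977/32, 189355/256, 648651/512, 8855623/2048, 25110425/4096, 1587939867/65536, …
ICs: h(0) = 25/2, h′(0) = 101/4.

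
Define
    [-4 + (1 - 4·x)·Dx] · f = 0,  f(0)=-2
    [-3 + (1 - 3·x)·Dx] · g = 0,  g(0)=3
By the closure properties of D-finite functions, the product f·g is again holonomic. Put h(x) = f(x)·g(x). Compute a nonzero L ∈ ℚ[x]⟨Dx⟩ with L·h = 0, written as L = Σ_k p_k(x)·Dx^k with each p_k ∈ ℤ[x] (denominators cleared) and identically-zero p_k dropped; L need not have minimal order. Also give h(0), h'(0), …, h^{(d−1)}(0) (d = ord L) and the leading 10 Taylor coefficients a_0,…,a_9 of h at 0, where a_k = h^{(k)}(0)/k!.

f: a_k = -2, -8, -32, -128, -512, -2048, -8192, -32768, -131072, -524288, …
g: a_k = 3, 9, 27, 81, 243, 729, 2187, 6561, 19683, 59049, …
h₀=f·g: eliminate ⇒ L₀, order ≤ 1·1.
L = (-7 + 24·x) + (1 - 7·x + 12·x^2)·Dx  (order 1).
h: a_k = -6, -42, -222, -1050, -4686, -20202, -85182, -353850, -1454766, -5937162, …
ICs: h(0) = -6.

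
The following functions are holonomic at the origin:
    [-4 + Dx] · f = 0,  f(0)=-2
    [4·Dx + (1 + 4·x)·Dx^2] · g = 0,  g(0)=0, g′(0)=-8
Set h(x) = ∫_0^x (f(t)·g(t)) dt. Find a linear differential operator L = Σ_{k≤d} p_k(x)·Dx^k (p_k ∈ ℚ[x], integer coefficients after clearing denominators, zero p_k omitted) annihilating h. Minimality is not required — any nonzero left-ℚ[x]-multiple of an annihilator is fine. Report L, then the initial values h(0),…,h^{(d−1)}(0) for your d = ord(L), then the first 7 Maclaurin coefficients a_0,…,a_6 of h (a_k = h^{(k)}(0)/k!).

L = 64·x·Dx + (-4 - 32·x)·Dx^2 + (1 + 4·x)·Dx^3  (order 3).
h: a_k = 0, 0, 8, 32/3, 64/3, 0, 256/5, …
ICs: h(0) = 0, h′(0) = 0, h′′(0) = 16.

f: a_k = -2, -8, -16, -64/3, -64/3, -256/15, -512/45, …
g: a_k = 0, -8, 16, -128/3, 128, -2048/5, 4096/3, …
h₀=f·g: eliminate ⇒ L₀, order ≤ 1·2.
h=∫h₀ ⇒ L = L₀·Dx.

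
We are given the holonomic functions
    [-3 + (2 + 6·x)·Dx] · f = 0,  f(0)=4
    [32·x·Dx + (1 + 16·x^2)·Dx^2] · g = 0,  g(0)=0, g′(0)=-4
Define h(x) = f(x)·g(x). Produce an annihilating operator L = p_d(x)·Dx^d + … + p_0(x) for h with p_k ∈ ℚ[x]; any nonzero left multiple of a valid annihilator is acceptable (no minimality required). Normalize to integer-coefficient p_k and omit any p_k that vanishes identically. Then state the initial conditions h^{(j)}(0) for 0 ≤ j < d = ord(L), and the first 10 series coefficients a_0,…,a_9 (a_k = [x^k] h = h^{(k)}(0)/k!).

L = (27 - 192·x - 144·x^2) + (-12 + 92·x + 576·x^2 + 576·x^3)·Dx + (4 + 24·x + 100·x^2 + 384·x^3 + 576·x^4)·Dx^2  (order 2).
h: a_k = 0, -16, -24, 310/3, 101, -34583/40, -95289/80, 22966919/2240, 56735583/4480, -16044188045/129024, …
ICs: h(0) = 0, h′(0) = -16.

f: a_k = 4, 6, -9/2, 27/4, -405/32, 1701/64, -15309/256, 72171/512, -2814669/8192, 14073345/16384, …
g: a_k = 0, -4, 0, 64/3, 0, -1024/5, 0, 16384/7, 0, -262144/9, …
h₀=f·g: eliminate ⇒ L₀, order ≤ 1·2.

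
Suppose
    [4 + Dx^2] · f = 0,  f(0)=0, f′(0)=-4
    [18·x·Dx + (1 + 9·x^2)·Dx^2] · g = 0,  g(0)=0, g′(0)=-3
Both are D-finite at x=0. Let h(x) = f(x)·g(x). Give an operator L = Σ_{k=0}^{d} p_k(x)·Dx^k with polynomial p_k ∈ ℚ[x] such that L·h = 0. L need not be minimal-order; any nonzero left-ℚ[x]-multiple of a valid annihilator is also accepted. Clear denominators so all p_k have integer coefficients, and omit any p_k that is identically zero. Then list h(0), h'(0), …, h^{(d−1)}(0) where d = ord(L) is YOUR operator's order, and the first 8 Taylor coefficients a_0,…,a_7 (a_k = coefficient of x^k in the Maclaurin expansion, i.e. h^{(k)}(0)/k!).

L = (2080 + 50256·x^2 + 89424·x^4 + 186624·x^6 + 419904·x^8) + (3168·x + 38880·x^3 + 139968·x^5 + 419904·x^7)·Dx + (572 + 13788·x^2 + 33048·x^4 + 93312·x^6 + 209952·x^8)·Dx^2 + (792·x + 9720·x^3 + 34992·x^5 + 104976·x^7)·Dx^3 + (13 + 306·x^2 + 2673·x^4 + 11664·x^6 + 26244·x^8)·Dx^4  (order 4).
h: a_k = 0, 0, 12, 0, -44, 0, 220, 0, …
ICs: h(0) = 0, h′(0) = 0, h′′(0) = 24, h′′′(0) = 0.

f: a_k = 0, -4, 0, 8/3, 0, -8/15, 0, 16/315, …
g: a_k = 0, -3, 0, 9, 0, -243/5, 0, 2187/7, …
Sym-product of L_f,L_g gives L₀ (≤ ord 4).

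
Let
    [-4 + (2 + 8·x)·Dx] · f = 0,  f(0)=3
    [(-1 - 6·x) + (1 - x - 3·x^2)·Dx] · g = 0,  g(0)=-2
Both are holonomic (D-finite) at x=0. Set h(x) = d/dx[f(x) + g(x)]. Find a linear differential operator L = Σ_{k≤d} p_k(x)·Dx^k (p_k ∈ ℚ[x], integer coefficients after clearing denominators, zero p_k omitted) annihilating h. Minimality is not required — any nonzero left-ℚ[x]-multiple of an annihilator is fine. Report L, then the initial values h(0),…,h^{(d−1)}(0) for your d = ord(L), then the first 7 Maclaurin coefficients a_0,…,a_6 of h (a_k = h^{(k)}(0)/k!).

L = (-90 - 516·x - 1548·x^2 - 1296·x^3 - 1620·x^4) + (-15 - 288·x - 1752·x^2 - 4068·x^3 - 4914·x^4 - 4860·x^5)·Dx + (5 + 45·x + 109·x^2 - 18·x^3 - 468·x^4 - 1278·x^5 - 1080·x^6)·Dx^2  (order 2).
h: a_k = 4, -28, -6, -272, 20, -2676, 2506, …
ICs: h(0) = 4, h′(0) = -28.

f: a_k = 3, 6, -6, 12, -30, 84, -252, …
g: a_k = -2, -2, -8, -14, -38, -80, -194, …
L₀ := lclm(L_f,L_g); ord L₀ ≤ 1+1.
Differentiate: ansatz ord ≤ ord L₀ ⇒ L.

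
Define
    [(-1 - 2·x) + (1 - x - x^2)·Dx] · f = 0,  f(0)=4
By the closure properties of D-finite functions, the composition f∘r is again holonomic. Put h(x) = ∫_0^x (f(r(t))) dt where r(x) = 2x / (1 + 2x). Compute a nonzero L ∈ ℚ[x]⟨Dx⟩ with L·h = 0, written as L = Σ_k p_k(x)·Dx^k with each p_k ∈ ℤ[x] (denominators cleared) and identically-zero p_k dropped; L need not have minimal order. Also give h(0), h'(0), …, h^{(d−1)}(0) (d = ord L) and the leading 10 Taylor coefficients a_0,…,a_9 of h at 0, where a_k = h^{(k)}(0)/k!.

L = (2 + 12·x)·Dx + (-1 - 4·x + 8·x^3)·Dx^2  (order 2).
h: a_k = 0, 4, 4, 16/3, 0, 64/5, -64/3, 512/7, -192, 5120/9, …
ICs: h(0) = 0, h′(0) = 4.

f: a_k = 4, 4, 8, 12, 20, 32, 52, 84, 136, 220, …
Substitute x→r, Dx→(1/r')Dx; clear ⇒ L₀.
h=∫h₀ ⇒ L = L₀·Dx.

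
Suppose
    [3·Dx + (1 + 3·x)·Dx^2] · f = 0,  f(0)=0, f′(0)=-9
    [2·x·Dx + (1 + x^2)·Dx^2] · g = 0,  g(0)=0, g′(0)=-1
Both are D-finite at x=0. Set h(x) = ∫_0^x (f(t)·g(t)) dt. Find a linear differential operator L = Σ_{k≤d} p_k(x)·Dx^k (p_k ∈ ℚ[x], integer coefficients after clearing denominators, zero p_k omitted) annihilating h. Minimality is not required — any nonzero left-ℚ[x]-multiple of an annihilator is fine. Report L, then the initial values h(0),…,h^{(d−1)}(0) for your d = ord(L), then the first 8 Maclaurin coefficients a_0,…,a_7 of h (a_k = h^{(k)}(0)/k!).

L = (264 + 1260·x + 1008·x^2 + 3420·x^3 + 3240·x^4 + 4212·x^5 + 324·x^7)·Dx^2 + (178 + 660·x + 3828·x^2 + 7308·x^3 + 12960·x^4 + 10044·x^5 + 11340·x^6 + 324·x^7 + 1134·x^8)·Dx^3 + (132 + 608·x + 1728·x^2 + 4568·x^3 + 6456·x^4 + 8856·x^5 + 5184·x^6 + 5544·x^7 + 324·x^8 + 648·x^9)·Dx^4 + (13 + 102·x + 341·x^2 + 744·x^3 + 1138·x^4 + 1236·x^5 + 1386·x^6 + 648·x^7 + 657·x^8 + 54·x^9 + 81·x^10)·Dx^5  (order 5).
h: a_k = 0, 0, 0, 3, -27/8, 24/5, -75/8, 99/5, …
ICs: h(0) = 0, h′(0) = 0, h′′(0) = 0, h′′′(0) = 18, h′′′′(0) = -81.

f: a_k = 0, -9, 27/2, -27, 243/4, -729/5, 729/2, -6561/7, …
g: a_k = 0, -1, 0, 1/3, 0, -1/5, 0, 1/7, …
L₀ := L_f ⊗_s L_g (sym. prod.), ord ≤ 4.
Integrate: L := L₀·Dx.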